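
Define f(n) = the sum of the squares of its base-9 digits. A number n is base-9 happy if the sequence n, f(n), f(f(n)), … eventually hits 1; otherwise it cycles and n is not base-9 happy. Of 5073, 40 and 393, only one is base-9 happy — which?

393

5073: 5073 → 161 → 129 → 35 → 73 → 65 → 53 → 89 → 65  — repeats 65 (not base-9 happy)
40: 40 → 32 → 34 → 58 → 52 → 74 → 68 → 74  — repeats 74 (not base-9 happy)
393: 393 → 101 → 9 → 1  — reaches 1 (base-9 happy)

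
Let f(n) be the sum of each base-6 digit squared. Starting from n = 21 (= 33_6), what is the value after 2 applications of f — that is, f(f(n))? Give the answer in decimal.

9

21 = (3,3)_6 → 3² + 3² = 18
18 = (3,0)_6 → 3² + 0² = 9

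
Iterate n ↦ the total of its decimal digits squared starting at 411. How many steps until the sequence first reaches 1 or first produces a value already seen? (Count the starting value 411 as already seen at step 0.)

411 → 4² + 1² + 1² = 18
18 → 1² + 8² = 65
65 → 6² + 5² = 61
61 → 6² + 1² = 37
37 → 3² + 7² = 58
58 → 5² + 8² = 89
89 → 8² + 9² = 145
145 → 1² + 4² + 5² = 42
42 → 4² + 2² = 20
20 → 2² + 0² = 4
4 → 4² = 16
16 → 1² + 6² = 37  — 37 repeats.
That took 12 steps.

12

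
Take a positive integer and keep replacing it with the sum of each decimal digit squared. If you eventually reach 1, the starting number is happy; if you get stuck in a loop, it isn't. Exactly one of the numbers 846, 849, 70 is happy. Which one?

70

846: 846 → 116 → 38 → 73 → 58 → 89 → 145 → 42 → 20 → 4 → 16 → 37 → 58  — repeats 58 (not happy)
849: 849 → 161 → 38 → 73 → 58 → 89 → 145 → 42 → 20 → 4 → 16 → 37 → 58  — repeats 58 (not happy)
70: 70 → 49 → 97 → 130 → 10 → 1  — reaches 1 (happy)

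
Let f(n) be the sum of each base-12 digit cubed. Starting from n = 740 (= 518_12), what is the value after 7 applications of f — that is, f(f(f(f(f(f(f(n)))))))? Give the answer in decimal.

1728

740 = (5,1,8)_12 → 638
638 = (4,5,2)_12 → 197
197 = (1,4,5)_12 → 190
190 = (1,3,10)_12 → 1028
1028 = (7,1,8)_12 → 856
856 = (5,11,4)_12 → 1520
1520 = (10,6,8)_12 → 1728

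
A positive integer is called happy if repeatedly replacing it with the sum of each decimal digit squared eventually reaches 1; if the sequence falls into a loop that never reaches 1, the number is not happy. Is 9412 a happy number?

9412 → 9² + 4² + 1² + 2² = 102
102 → 1² + 0² + 2² = 5
5 → 5² = 25
25 → 2² + 5² = 29
29 → 2² + 9² = 85
85 → 8² + 5² = 89
89 → 8² + 9² = 145
145 → 1² + 4² + 5² = 42
42 → 4² + 2² = 20
20 → 2² + 0² = 4
4 → 4² = 16
16 → 1² + 6² = 37
37 → 3² + 7² = 58
58 → 5² + 8² = 89  — 89 already seen; the sequence cycles without reaching 1.

not happy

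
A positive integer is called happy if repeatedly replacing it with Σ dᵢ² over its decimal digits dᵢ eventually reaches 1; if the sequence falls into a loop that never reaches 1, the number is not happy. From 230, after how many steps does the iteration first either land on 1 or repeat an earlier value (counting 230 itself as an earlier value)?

3

230 → 2² + 3² + 0² = 13
13 → 1² + 3² = 10
10 → 1² + 0² = 1  — reached 1.
That took 3 steps.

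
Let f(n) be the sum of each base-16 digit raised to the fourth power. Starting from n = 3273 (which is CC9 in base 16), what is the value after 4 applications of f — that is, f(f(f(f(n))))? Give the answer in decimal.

71698

3273 = (12,12,9)_16 → 48033
48033 = (11,11,10,1)_16 → 39283
39283 = (9,9,7,3)_16 → 15604
15604 = (3,12,15,4)_16 → 71698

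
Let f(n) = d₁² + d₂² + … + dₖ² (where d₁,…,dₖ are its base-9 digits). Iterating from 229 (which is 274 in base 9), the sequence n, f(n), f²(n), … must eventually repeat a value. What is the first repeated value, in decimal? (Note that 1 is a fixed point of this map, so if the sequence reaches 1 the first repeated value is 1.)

229 = (2,7,4)_9 → 2² + 7² + 4² = 4 + 49 + 16 = 69
69 = (7,6)_9 → 7² + 6² = 49 + 36 = 85
85 = (1,0,4)_9 → 1² + 0² + 4² = 1 + 0 + 16 = 17
17 = (1,8)_9 → 1² + 8² = 1 + 64 = 65
65 = (7,2)_9 → 7² + 2² = 49 + 4 = 53
53 = (5,8)_9 → 5² + 8² = 25 + 64 = 89
89 = (1,0,8)_9 → 1² + 0² + 8² = 1 + 0 + 64 = 65  — 65 already appeared earlier.

65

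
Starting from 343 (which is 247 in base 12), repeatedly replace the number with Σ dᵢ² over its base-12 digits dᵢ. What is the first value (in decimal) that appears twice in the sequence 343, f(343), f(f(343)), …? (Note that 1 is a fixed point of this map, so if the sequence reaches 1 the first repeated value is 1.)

164

343 = (2,4,7)_12 → 2² + 4² + 7² = 69
69 = (5,9)_12 → 5² + 9² = 106
106 = (8,10)_12 → 8² + 10² = 164
164 = (1,1,8)_12 → 1² + 1² + 8² = 66
66 = (5,6)_12 → 5² + 6² = 61
61 = (5,1)_12 → 5² + 1² = 26
26 = (2,2)_12 → 2² + 2² = 8
8 = (8)_12 → 8² = 64
64 = (5,4)_12 → 5² + 4² = 41
41 = (3,5)_12 → 3² + 5² = 34
34 = (2,10)_12 → 2² + 10² = 104
104 = (8,8)_12 → 8² + 8² = 128
128 = (10,8)_12 → 10² + 8² = 164  — 164 already appeared earlier.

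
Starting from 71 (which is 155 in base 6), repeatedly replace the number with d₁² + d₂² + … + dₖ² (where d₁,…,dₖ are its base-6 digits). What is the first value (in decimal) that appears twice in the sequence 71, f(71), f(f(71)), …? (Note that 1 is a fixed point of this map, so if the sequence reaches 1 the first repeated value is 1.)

5

71 = (1,5,5)_6 → 1² + 5² + 5² = 1 + 25 + 25 = 51
51 = (1,2,3)_6 → 1² + 2² + 3² = 1 + 4 + 9 = 14
14 = (2,2)_6 → 2² + 2² = 4 + 4 = 8
8 = (1,2)_6 → 1² + 2² = 1 + 4 = 5
5 = (5)_6 → 5² = 25
25 = (4,1)_6 → 4² + 1² = 16 + 1 = 17
17 = (2,5)_6 → 2² + 5² = 4 + 25 = 29
29 = (4,5)_6 → 4² + 5² = 16 + 25 = 41
41 = (1,0,5)_6 → 1² + 0² + 5² = 1 + 0 + 25 = 26
26 = (4,2)_6 → 4² + 2² = 16 + 4 = 20
20 = (3,2)_6 → 3² + 2² = 9 + 4 = 13
13 = (2,1)_6 → 2² + 1² = 4 + 1 = 5  — 5 already appeared earlier.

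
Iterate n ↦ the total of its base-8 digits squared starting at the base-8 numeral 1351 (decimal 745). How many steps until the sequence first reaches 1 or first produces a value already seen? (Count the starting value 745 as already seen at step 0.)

745 = (1,3,5,1)_8 → 1² + 3² + 5² + 1² = 36
36 = (4,4)_8 → 4² + 4² = 32
32 = (4,0)_8 → 4² + 0² = 16
16 = (2,0)_8 → 2² + 0² = 4
4 = (4)_8 → 4² = 16  — 16 repeats.
That took 5 steps.

5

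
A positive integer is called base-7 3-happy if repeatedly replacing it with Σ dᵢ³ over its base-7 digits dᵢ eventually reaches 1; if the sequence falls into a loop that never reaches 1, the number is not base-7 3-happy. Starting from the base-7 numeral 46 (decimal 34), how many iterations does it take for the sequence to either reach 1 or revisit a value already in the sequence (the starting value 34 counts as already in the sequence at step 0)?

3

34 = (4,6)_7 → 4³ + 6³ = 280
280 = (5,5,0)_7 → 5³ + 5³ + 0³ = 250
250 = (5,0,5)_7 → 5³ + 0³ + 5³ = 250  — 250 repeats.
That took 3 steps.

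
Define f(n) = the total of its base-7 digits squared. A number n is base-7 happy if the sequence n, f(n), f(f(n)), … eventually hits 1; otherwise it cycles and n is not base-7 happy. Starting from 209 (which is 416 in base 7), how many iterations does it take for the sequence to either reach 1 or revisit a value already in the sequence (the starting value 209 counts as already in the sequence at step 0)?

6

209 = (4,1,6)_7 → 4² + 1² + 6² = 53
53 = (1,0,4)_7 → 1² + 0² + 4² = 17
17 = (2,3)_7 → 2² + 3² = 13
13 = (1,6)_7 → 1² + 6² = 37
37 = (5,2)_7 → 5² + 2² = 29
29 = (4,1)_7 → 4² + 1² = 17  — 17 repeats.
That took 6 steps.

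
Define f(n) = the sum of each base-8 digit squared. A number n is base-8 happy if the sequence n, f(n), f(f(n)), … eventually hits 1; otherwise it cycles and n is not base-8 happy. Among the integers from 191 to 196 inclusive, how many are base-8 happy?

191: 191 → 102 → 53 → 61 → 74 → 6 → 36 → 32 → 16 → 4 → 16  — not base-8 happy
192: 192 → 9 → 2 → 4 → 16 → 4  — not base-8 happy
193: 193 → 10 → 5 → 25 → 10  — not base-8 happy
194: 194 → 13 → 26 → 13  — not base-8 happy
195: 195 → 18 → 8 → 1  — base-8 happy
196: 196 → 25 → 10 → 5 → 25  — not base-8 happy
base-8 happy: 195

1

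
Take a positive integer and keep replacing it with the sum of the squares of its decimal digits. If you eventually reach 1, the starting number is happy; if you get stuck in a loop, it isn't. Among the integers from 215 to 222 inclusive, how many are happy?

215: 215 → 30 → 9 → 81 → 65 → 61 → 37 → 58 → 89 → 145 → 42 → 20 → 4 → 16 → 37  (repeats 37)
216: 216 → 41 → 17 → 50 → 25 → 29 → 85 → 89 → 145 → 42 → 20 → 4 → 16 → 37 → 58 → 89  (repeats 89)
217: 217 → 54 → 41 → 17 → 50 → 25 → 29 → 85 → 89 → 145 → 42 → 20 → 4 → 16 → 37 → 58 → 89  (repeats 89)
218: 218 → 69 → 117 → 51 → 26 → 40 → 16 → 37 → 58 → 89 → 145 → 42 → 20 → 4 → 16  (repeats 16)
219: 219 → 86 → 100 → 1  (reaches 1)
220: 220 → 8 → 64 → 52 → 29 → 85 → 89 → 145 → 42 → 20 → 4 → 16 → 37 → 58 → 89  (repeats 89)
221: 221 → 9 → 81 → 65 → 61 → 37 → 58 → 89 → 145 → 42 → 20 → 4 → 16 → 37  (repeats 37)
222: 222 → 12 → 5 → 25 → 29 → 85 → 89 → 145 → 42 → 20 → 4 → 16 → 37 → 58 → 89  (repeats 89)
happy: 219

1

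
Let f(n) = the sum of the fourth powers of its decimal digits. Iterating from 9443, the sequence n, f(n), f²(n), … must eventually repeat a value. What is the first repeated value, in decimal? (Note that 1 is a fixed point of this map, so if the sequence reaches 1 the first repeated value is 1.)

9443 → 9⁴ + 4⁴ + 4⁴ + 3⁴ = 6561 + 256 + 256 + 81 = 7154
7154 → 7⁴ + 1⁴ + 5⁴ + 4⁴ = 2401 + 1 + 625 + 256 = 3283
3283 → 3⁴ + 2⁴ + 8⁴ + 3⁴ = 81 + 16 + 4096 + 81 = 4274
4274 → 4⁴ + 2⁴ + 7⁴ + 4⁴ = 256 + 16 + 2401 + 256 = 2929
2929 → 2⁴ + 9⁴ + 2⁴ + 9⁴ = 16 + 6561 + 16 + 6561 = 13154
13154 → 1⁴ + 3⁴ + 1⁴ + 5⁴ + 4⁴ = 1 + 81 + 1 + 625 + 256 = 964
964 → 9⁴ + 6⁴ + 4⁴ = 6561 + 1296 + 256 = 8113
8113 → 8⁴ + 1⁴ + 1⁴ + 3⁴ = 4096 + 1 + 1 + 81 = 4179
4179 → 4⁴ + 1⁴ + 7⁴ + 9⁴ = 256 + 1 + 2401 + 6561 = 9219
9219 → 9⁴ + 2⁴ + 1⁴ + 9⁴ = 6561 + 16 + 1 + 6561 = 13139
13139 → 1⁴ + 3⁴ + 1⁴ + 3⁴ + 9⁴ = 1 + 81 + 1 + 81 + 6561 = 6725
6725 → 6⁴ + 7⁴ + 2⁴ + 5⁴ = 1296 + 2401 + 16 + 625 = 4338
4338 → 4⁴ + 3⁴ + 3⁴ + 8⁴ = 256 + 81 + 81 + 4096 = 4514
4514 → 4⁴ + 5⁴ + 1⁴ + 4⁴ = 256 + 625 + 1 + 256 = 1138
1138 → 1⁴ + 1⁴ + 3⁴ + 8⁴ = 1 + 1 + 81 + 4096 = 4179  — 4179 already appeared earlier.

4179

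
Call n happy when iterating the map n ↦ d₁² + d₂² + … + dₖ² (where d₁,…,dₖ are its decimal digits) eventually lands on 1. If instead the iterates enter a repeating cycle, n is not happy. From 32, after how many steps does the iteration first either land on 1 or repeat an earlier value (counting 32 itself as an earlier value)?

3

32 → 3² + 2² = 9 + 4 = 13
13 → 1² + 3² = 1 + 9 = 10
10 → 1² + 0² = 1 + 0 = 1  — reached 1.
That took 3 steps.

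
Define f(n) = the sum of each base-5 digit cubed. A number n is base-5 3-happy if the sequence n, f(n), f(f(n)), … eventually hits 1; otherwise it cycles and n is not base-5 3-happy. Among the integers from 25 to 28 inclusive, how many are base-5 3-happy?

25: 25 → 1  — base-5 3-happy
26: 26 → 2 → 8 → 28 → 28  — not base-5 3-happy
27: 27 → 9 → 65 → 35 → 9  — not base-5 3-happy
28: 28 → 28  — not base-5 3-happy
base-5 3-happy: 25

1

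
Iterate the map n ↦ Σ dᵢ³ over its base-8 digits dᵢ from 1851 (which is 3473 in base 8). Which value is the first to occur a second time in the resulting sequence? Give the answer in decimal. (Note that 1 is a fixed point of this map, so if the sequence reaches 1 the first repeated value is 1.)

469

1851 = (3,4,7,3)_8 → 3³ + 4³ + 7³ + 3³ = 27 + 64 + 343 + 27 = 461
461 = (7,1,5)_8 → 7³ + 1³ + 5³ = 343 + 1 + 125 = 469
469 = (7,2,5)_8 → 7³ + 2³ + 5³ = 343 + 8 + 125 = 476
476 = (7,3,4)_8 → 7³ + 3³ + 4³ = 343 + 27 + 64 = 434
434 = (6,6,2)_8 → 6³ + 6³ + 2³ = 216 + 216 + 8 = 440
440 = (6,7,0)_8 → 6³ + 7³ + 0³ = 216 + 343 + 0 = 559
559 = (1,0,5,7)_8 → 1³ + 0³ + 5³ + 7³ = 1 + 0 + 125 + 343 = 469  — 469 already appeared earlier.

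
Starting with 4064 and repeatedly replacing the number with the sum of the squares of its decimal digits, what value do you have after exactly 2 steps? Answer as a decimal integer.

100

4064 → 4² + 0² + 6² + 4² = 68
68 → 6² + 8² = 100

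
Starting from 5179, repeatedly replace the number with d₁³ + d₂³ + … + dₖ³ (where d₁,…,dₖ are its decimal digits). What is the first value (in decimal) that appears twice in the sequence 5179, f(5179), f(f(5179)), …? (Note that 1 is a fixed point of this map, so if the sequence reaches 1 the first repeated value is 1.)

1

5179 → 5³ + 1³ + 7³ + 9³ = 125 + 1 + 343 + 729 = 1198
1198 → 1³ + 1³ + 9³ + 8³ = 1 + 1 + 729 + 512 = 1243
1243 → 1³ + 2³ + 4³ + 3³ = 1 + 8 + 64 + 27 = 100
100 → 1³ + 0³ + 0³ = 1 + 0 + 0 = 1  — reached the fixed point 1.
1 → 1, so 1 is the first repeated value.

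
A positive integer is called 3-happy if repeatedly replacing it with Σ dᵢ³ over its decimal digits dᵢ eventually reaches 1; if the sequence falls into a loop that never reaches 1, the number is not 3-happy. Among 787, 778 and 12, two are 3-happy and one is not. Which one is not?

12

787: 787 → 1198 → 1243 → 100 → 1  — reaches 1 (3-happy)
778: 778 → 1198 → 1243 → 100 → 1  — reaches 1 (3-happy)
12: 12 → 9 → 729 → 1080 → 513 → 153 → 153  — repeats 153 (not 3-happy)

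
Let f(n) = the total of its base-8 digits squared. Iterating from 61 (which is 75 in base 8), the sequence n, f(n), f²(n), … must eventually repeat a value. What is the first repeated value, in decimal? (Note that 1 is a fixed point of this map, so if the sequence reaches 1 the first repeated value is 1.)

16

61 = (7,5)_8 → 7² + 5² = 49 + 25 = 74
74 = (1,1,2)_8 → 1² + 1² + 2² = 1 + 1 + 4 = 6
6 = (6)_8 → 6² = 36
36 = (4,4)_8 → 4² + 4² = 16 + 16 = 32
32 = (4,0)_8 → 4² + 0² = 16 + 0 = 16
16 = (2,0)_8 → 2² + 0² = 4 + 0 = 4
4 = (4)_8 → 4² = 16  — 16 already appeared earlier.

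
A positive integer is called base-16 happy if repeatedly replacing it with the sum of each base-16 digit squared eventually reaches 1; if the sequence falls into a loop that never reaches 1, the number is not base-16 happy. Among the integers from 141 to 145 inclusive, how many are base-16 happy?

3

141: 141 → 233 → 277 → 27 → 122 → 149 → 106 → 136 → 128 → 64 → 16 → 1  (reaches 1)
142: 142 → 260 → 17 → 2 → 4 → 16 → 1  (reaches 1)
143: 143 → 289 → 6 → 36 → 20 → 17 → 2 → 4 → 16 → 1  (reaches 1)
144: 144 → 81 → 26 → 101 → 61 → 178 → 125 → 218 → 269 → 170 → 200 → 208 → 169 → 181 → 146 → 85 → 50 → 13 → 169  (repeats 169)
145: 145 → 82 → 29 → 170 → 200 → 208 → 169 → 181 → 146 → 85 → 50 → 13 → 169  (repeats 169)
base-16 happy: 141, 142, 143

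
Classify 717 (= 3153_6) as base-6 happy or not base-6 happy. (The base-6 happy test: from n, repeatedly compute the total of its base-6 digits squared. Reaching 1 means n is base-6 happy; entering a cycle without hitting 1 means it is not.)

base-6 happy

717 = (3,1,5,3)_6 → 3² + 1² + 5² + 3² = 44
44 = (1,1,2)_6 → 1² + 1² + 2² = 6
6 = (1,0)_6 → 1² + 0² = 1  — reached 1.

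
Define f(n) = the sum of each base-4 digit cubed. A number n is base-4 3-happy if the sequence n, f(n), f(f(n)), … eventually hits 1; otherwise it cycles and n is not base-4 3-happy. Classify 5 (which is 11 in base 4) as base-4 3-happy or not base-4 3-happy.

5 = (1,1)_4 → 1³ + 1³ = 1 + 1 = 2
2 = (2)_4 → 2³ = 8
8 = (2,0)_4 → 2³ + 0³ = 8 + 0 = 8  — 8 already seen; the sequence cycles without reaching 1.

not base-4 3-happy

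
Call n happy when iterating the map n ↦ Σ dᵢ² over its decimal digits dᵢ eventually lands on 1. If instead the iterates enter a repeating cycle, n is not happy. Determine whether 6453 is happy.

6453 → 6² + 4² + 5² + 3² = 36 + 16 + 25 + 9 = 86
86 → 8² + 6² = 64 + 36 = 100
100 → 1² + 0² + 0² = 1 + 0 + 0 = 1  — reached 1.

happy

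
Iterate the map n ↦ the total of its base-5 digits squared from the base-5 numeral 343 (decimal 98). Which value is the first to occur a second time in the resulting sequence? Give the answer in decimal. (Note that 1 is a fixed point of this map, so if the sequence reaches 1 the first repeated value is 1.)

98 = (3,4,3)_5 → 3² + 4² + 3² = 9 + 16 + 9 = 34
34 = (1,1,4)_5 → 1² + 1² + 4² = 1 + 1 + 16 = 18
18 = (3,3)_5 → 3² + 3² = 9 + 9 = 18  — 18 already appeared earlier.

18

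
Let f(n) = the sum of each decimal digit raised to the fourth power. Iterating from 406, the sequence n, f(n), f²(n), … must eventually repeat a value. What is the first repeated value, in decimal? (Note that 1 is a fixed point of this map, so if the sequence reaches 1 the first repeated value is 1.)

8208

406 → 4⁴ + 0⁴ + 6⁴ = 256 + 0 + 1296 = 1552
1552 → 1⁴ + 5⁴ + 5⁴ + 2⁴ = 1 + 625 + 625 + 16 = 1267
1267 → 1⁴ + 2⁴ + 6⁴ + 7⁴ = 1 + 16 + 1296 + 2401 = 3714
3714 → 3⁴ + 7⁴ + 1⁴ + 4⁴ = 81 + 2401 + 1 + 256 = 2739
2739 → 2⁴ + 7⁴ + 3⁴ + 9⁴ = 16 + 2401 + 81 + 6561 = 9059
9059 → 9⁴ + 0⁴ + 5⁴ + 9⁴ = 6561 + 0 + 625 + 6561 = 13747
13747 → 1⁴ + 3⁴ + 7⁴ + 4⁴ + 7⁴ = 1 + 81 + 2401 + 256 + 2401 = 5140
5140 → 5⁴ + 1⁴ + 4⁴ + 0⁴ = 625 + 1 + 256 + 0 = 882
882 → 8⁴ + 8⁴ + 2⁴ = 4096 + 4096 + 16 = 8208
8208 → 8⁴ + 2⁴ + 0⁴ + 8⁴ = 4096 + 16 + 0 + 4096 = 8208  — 8208 already appeared earlier.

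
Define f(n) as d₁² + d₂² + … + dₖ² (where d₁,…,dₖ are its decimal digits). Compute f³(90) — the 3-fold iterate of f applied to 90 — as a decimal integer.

90 → 9² + 0² = 81
81 → 8² + 1² = 65
65 → 6² + 5² = 61

61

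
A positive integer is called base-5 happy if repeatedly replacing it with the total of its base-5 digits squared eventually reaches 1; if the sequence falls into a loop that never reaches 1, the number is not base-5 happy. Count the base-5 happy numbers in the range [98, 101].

98: 98 → 34 → 18 → 18  (repeats 18)
99: 99 → 41 → 11 → 5 → 1  (reaches 1)
100: 100 → 16 → 10 → 4 → 16  (repeats 16)
101: 101 → 17 → 13 → 13  (repeats 13)
base-5 happy: 99

1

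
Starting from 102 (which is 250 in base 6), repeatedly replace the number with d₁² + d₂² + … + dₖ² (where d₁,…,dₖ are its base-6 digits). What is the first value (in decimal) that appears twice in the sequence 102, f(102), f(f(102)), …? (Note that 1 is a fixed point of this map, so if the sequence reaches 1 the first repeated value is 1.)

102 = (2,5,0)_6 → 2² + 5² + 0² = 4 + 25 + 0 = 29
29 = (4,5)_6 → 4² + 5² = 16 + 25 = 41
41 = (1,0,5)_6 → 1² + 0² + 5² = 1 + 0 + 25 = 26
26 = (4,2)_6 → 4² + 2² = 16 + 4 = 20
20 = (3,2)_6 → 3² + 2² = 9 + 4 = 13
13 = (2,1)_6 → 2² + 1² = 4 + 1 = 5
5 = (5)_6 → 5² = 25
25 = (4,1)_6 → 4² + 1² = 16 + 1 = 17
17 = (2,5)_6 → 2² + 5² = 4 + 25 = 29  — 29 already appeared earlier.

29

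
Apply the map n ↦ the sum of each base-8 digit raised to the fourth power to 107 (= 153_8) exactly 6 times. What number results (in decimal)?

107 = (1,5,3)_8 → 707
707 = (1,3,0,3)_8 → 163
163 = (2,4,3)_8 → 353
353 = (5,4,1)_8 → 882
882 = (1,5,6,2)_8 → 1938
1938 = (3,6,2,2)_8 → 1409

1409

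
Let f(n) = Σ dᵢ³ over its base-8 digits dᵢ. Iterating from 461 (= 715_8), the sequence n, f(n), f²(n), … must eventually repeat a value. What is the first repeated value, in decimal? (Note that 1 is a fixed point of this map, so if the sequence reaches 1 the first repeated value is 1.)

461 = (7,1,5)_8 → 7³ + 1³ + 5³ = 343 + 1 + 125 = 469
469 = (7,2,5)_8 → 7³ + 2³ + 5³ = 343 + 8 + 125 = 476
476 = (7,3,4)_8 → 7³ + 3³ + 4³ = 343 + 27 + 64 = 434
434 = (6,6,2)_8 → 6³ + 6³ + 2³ = 216 + 216 + 8 = 440
440 = (6,7,0)_8 → 6³ + 7³ + 0³ = 216 + 343 + 0 = 559
559 = (1,0,5,7)_8 → 1³ + 0³ + 5³ + 7³ = 1 + 0 + 125 + 343 = 469  — 469 already appeared earlier.

469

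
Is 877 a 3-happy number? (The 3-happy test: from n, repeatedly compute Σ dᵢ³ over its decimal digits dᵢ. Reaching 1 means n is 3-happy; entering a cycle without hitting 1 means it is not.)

877 → 8³ + 7³ + 7³ = 1198
1198 → 1³ + 1³ + 9³ + 8³ = 1243
1243 → 1³ + 2³ + 4³ + 3³ = 100
100 → 1³ + 0³ + 0³ = 1  — reached 1.

3-happy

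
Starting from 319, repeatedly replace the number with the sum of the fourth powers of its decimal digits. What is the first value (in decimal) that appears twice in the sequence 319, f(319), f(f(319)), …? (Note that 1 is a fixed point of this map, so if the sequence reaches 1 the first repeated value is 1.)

4179

319 → 6643
6643 → 2929
2929 → 13154
13154 → 964
964 → 8113
8113 → 4179
4179 → 9219
9219 → 13139
13139 → 6725
6725 → 4338
4338 → 4514
4514 → 1138
1138 → 4179  — 4179 already appeared earlier.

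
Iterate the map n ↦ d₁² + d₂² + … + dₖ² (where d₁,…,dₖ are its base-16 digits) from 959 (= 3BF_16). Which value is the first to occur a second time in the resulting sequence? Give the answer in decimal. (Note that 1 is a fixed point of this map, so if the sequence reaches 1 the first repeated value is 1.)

959 = (3,11,15)_16 → 3² + 11² + 15² = 355
355 = (1,6,3)_16 → 1² + 6² + 3² = 46
46 = (2,14)_16 → 2² + 14² = 200
200 = (12,8)_16 → 12² + 8² = 208
208 = (13,0)_16 → 13² + 0² = 169
169 = (10,9)_16 → 10² + 9² = 181
181 = (11,5)_16 → 11² + 5² = 146
146 = (9,2)_16 → 9² + 2² = 85
85 = (5,5)_16 → 5² + 5² = 50
50 = (3,2)_16 → 3² + 2² = 13
13 = (13)_16 → 13² = 169  — 169 already appeared earlier.

169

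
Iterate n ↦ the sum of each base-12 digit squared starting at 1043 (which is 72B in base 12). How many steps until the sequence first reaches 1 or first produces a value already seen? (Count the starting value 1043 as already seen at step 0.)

1043 = (7,2,11)_12 → 7² + 2² + 11² = 174
174 = (1,2,6)_12 → 1² + 2² + 6² = 41
41 = (3,5)_12 → 3² + 5² = 34
34 = (2,10)_12 → 2² + 10² = 104
104 = (8,8)_12 → 8² + 8² = 128
128 = (10,8)_12 → 10² + 8² = 164
164 = (1,1,8)_12 → 1² + 1² + 8² = 66
66 = (5,6)_12 → 5² + 6² = 61
61 = (5,1)_12 → 5² + 1² = 26
26 = (2,2)_12 → 2² + 2² = 8
8 = (8)_12 → 8² = 64
64 = (5,4)_12 → 5² + 4² = 41  — 41 repeats.
That took 12 steps.

12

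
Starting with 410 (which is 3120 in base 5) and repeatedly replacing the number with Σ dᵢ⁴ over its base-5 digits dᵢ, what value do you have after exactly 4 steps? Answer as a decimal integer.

410 = (3,1,2,0)_5 → 98
98 = (3,4,3)_5 → 418
418 = (3,1,3,3)_5 → 244
244 = (1,4,3,4)_5 → 594

594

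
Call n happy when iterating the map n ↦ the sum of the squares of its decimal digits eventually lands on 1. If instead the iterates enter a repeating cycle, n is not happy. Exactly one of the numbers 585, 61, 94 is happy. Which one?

585: 585 → 114 → 18 → 65 → 61 → 37 → 58 → 89 → 145 → 42 → 20 → 4 → 16 → 37  — repeats 37 (not happy)
61: 61 → 37 → 58 → 89 → 145 → 42 → 20 → 4 → 16 → 37  — repeats 37 (not happy)
94: 94 → 97 → 130 → 10 → 1  — reaches 1 (happy)

94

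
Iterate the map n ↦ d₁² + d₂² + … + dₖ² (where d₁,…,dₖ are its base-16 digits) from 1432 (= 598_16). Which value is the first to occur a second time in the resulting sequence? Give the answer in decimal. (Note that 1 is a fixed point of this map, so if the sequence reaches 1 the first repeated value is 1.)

169

1432 = (5,9,8)_16 → 5² + 9² + 8² = 170
170 = (10,10)_16 → 10² + 10² = 200
200 = (12,8)_16 → 12² + 8² = 208
208 = (13,0)_16 → 13² + 0² = 169
169 = (10,9)_16 → 10² + 9² = 181
181 = (11,5)_16 → 11² + 5² = 146
146 = (9,2)_16 → 9² + 2² = 85
85 = (5,5)_16 → 5² + 5² = 50
50 = (3,2)_16 → 3² + 2² = 13
13 = (13)_16 → 13² = 169  — 169 already appeared earlier.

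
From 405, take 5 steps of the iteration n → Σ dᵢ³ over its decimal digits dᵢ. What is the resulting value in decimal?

405 → 4³ + 0³ + 5³ = 189
189 → 1³ + 8³ + 9³ = 1242
1242 → 1³ + 2³ + 4³ + 2³ = 81
81 → 8³ + 1³ = 513
513 → 5³ + 1³ + 3³ = 153

153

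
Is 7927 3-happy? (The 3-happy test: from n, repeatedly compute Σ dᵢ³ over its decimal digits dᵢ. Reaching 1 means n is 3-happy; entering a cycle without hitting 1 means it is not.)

7927 → 7³ + 9³ + 2³ + 7³ = 343 + 729 + 8 + 343 = 1423
1423 → 1³ + 4³ + 2³ + 3³ = 1 + 64 + 8 + 27 = 100
100 → 1³ + 0³ + 0³ = 1 + 0 + 0 = 1  — reached 1.

3-happy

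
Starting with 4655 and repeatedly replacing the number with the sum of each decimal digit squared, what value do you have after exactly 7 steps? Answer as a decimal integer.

145

4655 → 102
102 → 5
5 → 25
25 → 29
29 → 85
85 → 89
89 → 145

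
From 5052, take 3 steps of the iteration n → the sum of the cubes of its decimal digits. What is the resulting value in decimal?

405

5052 → 5³ + 0³ + 5³ + 2³ = 258
258 → 2³ + 5³ + 8³ = 645
645 → 6³ + 4³ + 5³ = 405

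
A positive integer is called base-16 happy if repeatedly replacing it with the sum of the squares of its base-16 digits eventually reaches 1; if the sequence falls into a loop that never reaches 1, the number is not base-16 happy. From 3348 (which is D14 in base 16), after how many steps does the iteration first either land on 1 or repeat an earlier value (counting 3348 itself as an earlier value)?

3348 = (13,1,4)_16 → 13² + 1² + 4² = 169 + 1 + 16 = 186
186 = (11,10)_16 → 11² + 10² = 121 + 100 = 221
221 = (13,13)_16 → 13² + 13² = 169 + 169 = 338
338 = (1,5,2)_16 → 1² + 5² + 2² = 1 + 25 + 4 = 30
30 = (1,14)_16 → 1² + 14² = 1 + 196 = 197
197 = (12,5)_16 → 12² + 5² = 144 + 25 = 169
169 = (10,9)_16 → 10² + 9² = 100 + 81 = 181
181 = (11,5)_16 → 11² + 5² = 121 + 25 = 146
146 = (9,2)_16 → 9² + 2² = 81 + 4 = 85
85 = (5,5)_16 → 5² + 5² = 25 + 25 = 50
50 = (3,2)_16 → 3² + 2² = 9 + 4 = 13
13 = (13)_16 → 13² = 169  — 169 repeats.
That took 12 steps.

12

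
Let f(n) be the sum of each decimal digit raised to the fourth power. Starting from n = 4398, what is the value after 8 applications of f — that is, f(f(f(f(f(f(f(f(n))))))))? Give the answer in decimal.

6725

4398 → 4⁴ + 3⁴ + 9⁴ + 8⁴ = 256 + 81 + 6561 + 4096 = 10994
10994 → 1⁴ + 0⁴ + 9⁴ + 9⁴ + 4⁴ = 1 + 0 + 6561 + 6561 + 256 = 13379
13379 → 1⁴ + 3⁴ + 3⁴ + 7⁴ + 9⁴ = 1 + 81 + 81 + 2401 + 6561 = 9125
9125 → 9⁴ + 1⁴ + 2⁴ + 5⁴ = 6561 + 1 + 16 + 625 = 7203
7203 → 7⁴ + 2⁴ + 0⁴ + 3⁴ = 2401 + 16 + 0 + 81 = 2498
2498 → 2⁴ + 4⁴ + 9⁴ + 8⁴ = 16 + 256 + 6561 + 4096 = 10929
10929 → 1⁴ + 0⁴ + 9⁴ + 2⁴ + 9⁴ = 1 + 0 + 6561 + 16 + 6561 = 13139
13139 → 1⁴ + 3⁴ + 1⁴ + 3⁴ + 9⁴ = 1 + 81 + 1 + 81 + 6561 = 6725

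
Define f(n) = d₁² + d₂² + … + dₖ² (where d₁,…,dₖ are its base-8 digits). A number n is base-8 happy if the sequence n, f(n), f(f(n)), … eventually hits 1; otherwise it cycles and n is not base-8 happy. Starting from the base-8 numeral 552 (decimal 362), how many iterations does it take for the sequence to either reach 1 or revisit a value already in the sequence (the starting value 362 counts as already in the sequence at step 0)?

6

362 = (5,5,2)_8 → 5² + 5² + 2² = 54
54 = (6,6)_8 → 6² + 6² = 72
72 = (1,1,0)_8 → 1² + 1² + 0² = 2
2 = (2)_8 → 2² = 4
4 = (4)_8 → 4² = 16
16 = (2,0)_8 → 2² + 0² = 4  — 4 repeats.
That took 6 steps.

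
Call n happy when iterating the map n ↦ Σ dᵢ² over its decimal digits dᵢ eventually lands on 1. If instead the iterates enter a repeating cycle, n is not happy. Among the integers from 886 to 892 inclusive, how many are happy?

886: 886 → 164 → 53 → 34 → 25 → 29 → 85 → 89 → 145 → 42 → 20 → 4 → 16 → 37 → 58 → 89  — not happy
887: 887 → 177 → 99 → 162 → 41 → 17 → 50 → 25 → 29 → 85 → 89 → 145 → 42 → 20 → 4 → 16 → 37 → 58 → 89  — not happy
888: 888 → 192 → 86 → 100 → 1  — happy
889: 889 → 209 → 85 → 89 → 145 → 42 → 20 → 4 → 16 → 37 → 58 → 89  — not happy
890: 890 → 145 → 42 → 20 → 4 → 16 → 37 → 58 → 89 → 145  — not happy
891: 891 → 146 → 53 → 34 → 25 → 29 → 85 → 89 → 145 → 42 → 20 → 4 → 16 → 37 → 58 → 89  — not happy
892: 892 → 149 → 98 → 145 → 42 → 20 → 4 → 16 → 37 → 58 → 89 → 145  — not happy
happy: 888

1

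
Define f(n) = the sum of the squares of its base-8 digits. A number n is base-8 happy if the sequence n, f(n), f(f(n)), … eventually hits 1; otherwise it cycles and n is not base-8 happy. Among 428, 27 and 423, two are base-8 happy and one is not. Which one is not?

428: 428 → 77 → 27 → 18 → 8 → 1  — reaches 1 (base-8 happy)
27: 27 → 18 → 8 → 1  — reaches 1 (base-8 happy)
423: 423 → 101 → 42 → 29 → 34 → 20 → 20  — repeats 20 (not base-8 happy)

423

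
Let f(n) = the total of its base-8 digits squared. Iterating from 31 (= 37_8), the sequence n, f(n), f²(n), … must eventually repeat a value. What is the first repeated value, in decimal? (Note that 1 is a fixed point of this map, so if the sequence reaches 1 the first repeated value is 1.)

31 = (3,7)_8 → 3² + 7² = 58
58 = (7,2)_8 → 7² + 2² = 53
53 = (6,5)_8 → 6² + 5² = 61
61 = (7,5)_8 → 7² + 5² = 74
74 = (1,1,2)_8 → 1² + 1² + 2² = 6
6 = (6)_8 → 6² = 36
36 = (4,4)_8 → 4² + 4² = 32
32 = (4,0)_8 → 4² + 0² = 16
16 = (2,0)_8 → 2² + 0² = 4
4 = (4)_8 → 4² = 16  — 16 already appeared earlier.

16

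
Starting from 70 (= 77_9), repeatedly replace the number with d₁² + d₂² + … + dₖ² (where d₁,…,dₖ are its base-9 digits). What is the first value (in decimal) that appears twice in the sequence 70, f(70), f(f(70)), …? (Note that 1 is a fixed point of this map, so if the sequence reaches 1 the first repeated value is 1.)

74

70 = (7,7)_9 → 7² + 7² = 98
98 = (1,1,8)_9 → 1² + 1² + 8² = 66
66 = (7,3)_9 → 7² + 3² = 58
58 = (6,4)_9 → 6² + 4² = 52
52 = (5,7)_9 → 5² + 7² = 74
74 = (8,2)_9 → 8² + 2² = 68
68 = (7,5)_9 → 7² + 5² = 74  — 74 already appeared earlier.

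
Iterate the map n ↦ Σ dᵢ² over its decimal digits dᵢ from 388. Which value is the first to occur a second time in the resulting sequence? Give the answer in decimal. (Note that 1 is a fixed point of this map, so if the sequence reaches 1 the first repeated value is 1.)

388 → 3² + 8² + 8² = 9 + 64 + 64 = 137
137 → 1² + 3² + 7² = 1 + 9 + 49 = 59
59 → 5² + 9² = 25 + 81 = 106
106 → 1² + 0² + 6² = 1 + 0 + 36 = 37
37 → 3² + 7² = 9 + 49 = 58
58 → 5² + 8² = 25 + 64 = 89
89 → 8² + 9² = 64 + 81 = 145
145 → 1² + 4² + 5² = 1 + 16 + 25 = 42
42 → 4² + 2² = 16 + 4 = 20
20 → 2² + 0² = 4 + 0 = 4
4 → 4² = 16
16 → 1² + 6² = 1 + 36 = 37  — 37 already appeared earlier.

37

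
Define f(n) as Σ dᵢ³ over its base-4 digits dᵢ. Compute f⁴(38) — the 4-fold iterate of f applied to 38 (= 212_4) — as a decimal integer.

8

38 = (2,1,2)_4 → 2³ + 1³ + 2³ = 8 + 1 + 8 = 17
17 = (1,0,1)_4 → 1³ + 0³ + 1³ = 1 + 0 + 1 = 2
2 = (2)_4 → 2³ = 8
8 = (2,0)_4 → 2³ + 0³ = 8 + 0 = 8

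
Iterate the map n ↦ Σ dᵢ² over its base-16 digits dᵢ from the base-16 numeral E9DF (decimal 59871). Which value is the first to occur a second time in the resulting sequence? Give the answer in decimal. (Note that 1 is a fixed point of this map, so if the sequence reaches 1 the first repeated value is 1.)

59871 = (14,9,13,15)_16 → 14² + 9² + 13² + 15² = 671
671 = (2,9,15)_16 → 2² + 9² + 15² = 310
310 = (1,3,6)_16 → 1² + 3² + 6² = 46
46 = (2,14)_16 → 2² + 14² = 200
200 = (12,8)_16 → 12² + 8² = 208
208 = (13,0)_16 → 13² + 0² = 169
169 = (10,9)_16 → 10² + 9² = 181
181 = (11,5)_16 → 11² + 5² = 146
146 = (9,2)_16 → 9² + 2² = 85
85 = (5,5)_16 → 5² + 5² = 50
50 = (3,2)_16 → 3² + 2² = 13
13 = (13)_16 → 13² = 169  — 169 already appeared earlier.

169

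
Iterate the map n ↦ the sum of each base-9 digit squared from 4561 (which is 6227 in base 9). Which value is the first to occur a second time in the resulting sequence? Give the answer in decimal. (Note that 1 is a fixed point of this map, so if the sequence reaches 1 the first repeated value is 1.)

4561 = (6,2,2,7)_9 → 6² + 2² + 2² + 7² = 93
93 = (1,1,3)_9 → 1² + 1² + 3² = 11
11 = (1,2)_9 → 1² + 2² = 5
5 = (5)_9 → 5² = 25
25 = (2,7)_9 → 2² + 7² = 53
53 = (5,8)_9 → 5² + 8² = 89
89 = (1,0,8)_9 → 1² + 0² + 8² = 65
65 = (7,2)_9 → 7² + 2² = 53  — 53 already appeared earlier.

53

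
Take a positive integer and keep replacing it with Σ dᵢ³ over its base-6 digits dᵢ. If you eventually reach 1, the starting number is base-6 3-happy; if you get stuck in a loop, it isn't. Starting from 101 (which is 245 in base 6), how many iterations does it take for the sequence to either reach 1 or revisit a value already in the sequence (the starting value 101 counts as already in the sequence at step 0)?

101 = (2,4,5)_6 → 2³ + 4³ + 5³ = 8 + 64 + 125 = 197
197 = (5,2,5)_6 → 5³ + 2³ + 5³ = 125 + 8 + 125 = 258
258 = (1,1,1,0)_6 → 1³ + 1³ + 1³ + 0³ = 1 + 1 + 1 + 0 = 3
3 = (3)_6 → 3³ = 27
27 = (4,3)_6 → 4³ + 3³ = 64 + 27 = 91
91 = (2,3,1)_6 → 2³ + 3³ + 1³ = 8 + 27 + 1 = 36
36 = (1,0,0)_6 → 1³ + 0³ + 0³ = 1 + 0 + 0 = 1  — reached 1.
That took 7 steps.

7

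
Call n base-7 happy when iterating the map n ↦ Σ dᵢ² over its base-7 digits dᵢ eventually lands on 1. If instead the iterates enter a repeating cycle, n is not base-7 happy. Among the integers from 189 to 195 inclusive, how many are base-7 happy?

189: 189 → 45 → 45  (repeats 45)
190: 190 → 46 → 52 → 10 → 10  (repeats 10)
191: 191 → 49 → 1  (reaches 1)
192: 192 → 54 → 26 → 34 → 52 → 10 → 10  (repeats 10)
193: 193 → 61 → 27 → 45 → 45  (repeats 45)
194: 194 → 70 → 10 → 10  (repeats 10)
195: 195 → 81 → 33 → 41 → 61 → 27 → 45 → 45  (repeats 45)
base-7 happy: 191

1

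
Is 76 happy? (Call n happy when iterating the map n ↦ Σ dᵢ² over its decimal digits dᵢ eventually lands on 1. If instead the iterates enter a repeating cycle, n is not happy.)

76 → 85
85 → 89
89 → 145
145 → 42
42 → 20
20 → 4
4 → 16
16 → 37
37 → 58
58 → 89  — 89 already seen; the sequence cycles without reaching 1.

not happy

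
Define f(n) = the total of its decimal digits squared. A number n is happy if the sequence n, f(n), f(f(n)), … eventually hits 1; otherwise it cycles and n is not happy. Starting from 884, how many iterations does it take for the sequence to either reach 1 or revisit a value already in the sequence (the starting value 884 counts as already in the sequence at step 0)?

14

884 → 8² + 8² + 4² = 64 + 64 + 16 = 144
144 → 1² + 4² + 4² = 1 + 16 + 16 = 33
33 → 3² + 3² = 9 + 9 = 18
18 → 1² + 8² = 1 + 64 = 65
65 → 6² + 5² = 36 + 25 = 61
61 → 6² + 1² = 36 + 1 = 37
37 → 3² + 7² = 9 + 49 = 58
58 → 5² + 8² = 25 + 64 = 89
89 → 8² + 9² = 64 + 81 = 145
145 → 1² + 4² + 5² = 1 + 16 + 25 = 42
42 → 4² + 2² = 16 + 4 = 20
20 → 2² + 0² = 4 + 0 = 4
4 → 4² = 16
16 → 1² + 6² = 1 + 36 = 37  — 37 repeats.
That took 14 steps.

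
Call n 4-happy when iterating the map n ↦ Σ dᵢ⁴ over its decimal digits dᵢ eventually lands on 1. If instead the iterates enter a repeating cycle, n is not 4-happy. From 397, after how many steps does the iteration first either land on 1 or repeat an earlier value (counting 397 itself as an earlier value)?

397 → 3⁴ + 9⁴ + 7⁴ = 9043
9043 → 9⁴ + 0⁴ + 4⁴ + 3⁴ = 6898
6898 → 6⁴ + 8⁴ + 9⁴ + 8⁴ = 16049
16049 → 1⁴ + 6⁴ + 0⁴ + 4⁴ + 9⁴ = 8114
8114 → 8⁴ + 1⁴ + 1⁴ + 4⁴ = 4354
4354 → 4⁴ + 3⁴ + 5⁴ + 4⁴ = 1218
1218 → 1⁴ + 2⁴ + 1⁴ + 8⁴ = 4114
4114 → 4⁴ + 1⁴ + 1⁴ + 4⁴ = 514
514 → 5⁴ + 1⁴ + 4⁴ = 882
882 → 8⁴ + 8⁴ + 2⁴ = 8208
8208 → 8⁴ + 2⁴ + 0⁴ + 8⁴ = 8208  — 8208 repeats.
That took 11 steps.

11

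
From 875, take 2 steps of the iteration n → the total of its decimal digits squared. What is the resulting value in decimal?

74

875 → 8² + 7² + 5² = 138
138 → 1² + 3² + 8² = 74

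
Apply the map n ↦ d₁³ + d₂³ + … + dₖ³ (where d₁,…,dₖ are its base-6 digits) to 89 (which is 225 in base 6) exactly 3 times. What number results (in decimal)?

314

89 = (2,2,5)_6 → 141
141 = (3,5,3)_6 → 179
179 = (4,5,5)_6 → 314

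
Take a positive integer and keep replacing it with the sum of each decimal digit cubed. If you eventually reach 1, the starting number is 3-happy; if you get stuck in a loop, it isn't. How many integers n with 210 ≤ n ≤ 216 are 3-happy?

210: 210 → 9 → 729 → 1080 → 513 → 153 → 153  (repeats 153)
211: 211 → 10 → 1  (reaches 1)
212: 212 → 17 → 344 → 155 → 251 → 134 → 92 → 737 → 713 → 371 → 371  (repeats 371)
213: 213 → 36 → 243 → 99 → 1458 → 702 → 351 → 153 → 153  (repeats 153)
214: 214 → 73 → 370 → 370  (repeats 370)
215: 215 → 134 → 92 → 737 → 713 → 371 → 371  (repeats 371)
216: 216 → 225 → 141 → 66 → 432 → 99 → 1458 → 702 → 351 → 153 → 153  (repeats 153)
3-happy: 211

1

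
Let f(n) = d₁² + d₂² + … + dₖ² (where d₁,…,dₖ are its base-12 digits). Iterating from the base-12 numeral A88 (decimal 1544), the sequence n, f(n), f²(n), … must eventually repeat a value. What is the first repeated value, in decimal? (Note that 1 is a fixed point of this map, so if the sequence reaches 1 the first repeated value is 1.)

50

1544 = (10,8,8)_12 → 10² + 8² + 8² = 228
228 = (1,7,0)_12 → 1² + 7² + 0² = 50
50 = (4,2)_12 → 4² + 2² = 20
20 = (1,8)_12 → 1² + 8² = 65
65 = (5,5)_12 → 5² + 5² = 50  — 50 already appeared earlier.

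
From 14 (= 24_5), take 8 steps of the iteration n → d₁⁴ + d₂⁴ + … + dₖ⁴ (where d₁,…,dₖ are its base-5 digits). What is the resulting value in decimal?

528

14 = (2,4)_5 → 272
272 = (2,0,4,2)_5 → 288
288 = (2,1,2,3)_5 → 114
114 = (4,2,4)_5 → 528
528 = (4,1,0,3)_5 → 338
338 = (2,3,2,3)_5 → 194
194 = (1,2,3,4)_5 → 354
354 = (2,4,0,4)_5 → 528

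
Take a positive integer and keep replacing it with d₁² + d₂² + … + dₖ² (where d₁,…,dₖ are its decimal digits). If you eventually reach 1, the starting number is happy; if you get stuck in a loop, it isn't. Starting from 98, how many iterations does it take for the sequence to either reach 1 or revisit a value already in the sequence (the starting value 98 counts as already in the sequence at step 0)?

9

98 → 9² + 8² = 81 + 64 = 145
145 → 1² + 4² + 5² = 1 + 16 + 25 = 42
42 → 4² + 2² = 16 + 4 = 20
20 → 2² + 0² = 4 + 0 = 4
4 → 4² = 16
16 → 1² + 6² = 1 + 36 = 37
37 → 3² + 7² = 9 + 49 = 58
58 → 5² + 8² = 25 + 64 = 89
89 → 8² + 9² = 64 + 81 = 145  — 145 repeats.
That took 9 steps.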